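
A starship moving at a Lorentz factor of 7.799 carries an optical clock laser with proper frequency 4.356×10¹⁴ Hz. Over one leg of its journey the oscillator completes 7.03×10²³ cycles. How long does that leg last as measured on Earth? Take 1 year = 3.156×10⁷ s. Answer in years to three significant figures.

γ = 7.799
Proper time for N cycles: τ = N/f = 7.03×10²³/(4.356×10¹⁴) = 1.614×10⁹ s = 51.14 years.
Lab-frame duration Δt = γτ = 7.799 × 51.14 = 398.8 years.

Δt = 399 years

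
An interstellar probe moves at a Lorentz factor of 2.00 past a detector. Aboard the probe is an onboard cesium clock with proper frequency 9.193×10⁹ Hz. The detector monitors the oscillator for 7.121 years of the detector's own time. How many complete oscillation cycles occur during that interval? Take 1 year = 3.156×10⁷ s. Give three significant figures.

N = 1.03×10¹⁸

γ = 2.00
During 7.121 years of lab time, the oscillator's proper time advances by τ = Δt/γ = 7.121/2.000 = 3.561 years = 1.124×10⁸ s.
N = f × τ = 9.193×10⁹ × 1.124×10⁸ = 1.033×10¹⁸.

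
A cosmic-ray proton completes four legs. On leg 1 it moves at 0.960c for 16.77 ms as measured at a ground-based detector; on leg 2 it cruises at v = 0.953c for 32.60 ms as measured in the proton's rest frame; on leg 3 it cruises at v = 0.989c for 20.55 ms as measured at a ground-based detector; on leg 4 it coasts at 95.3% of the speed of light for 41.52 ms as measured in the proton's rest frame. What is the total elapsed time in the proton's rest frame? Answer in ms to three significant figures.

τ = 81.9 ms

Leg 1: γ = 1/√(1 − 0.960²) = 25/7 ≈ 3.571; τ_1 = 16.77/3.571 = 4.696 ms.
Leg 2: 32.60 ms is already measured in the proton's rest frame.
Leg 3: γ = 1/√(1 − 0.989²) = 1/√0.02188 = 6.761; τ_3 = 20.55/6.761 = 3.040 ms.
Leg 4: 41.52 ms is already measured in the proton's rest frame.
Total: 4.696 + 32.60 + 3.040 + 41.52 ms.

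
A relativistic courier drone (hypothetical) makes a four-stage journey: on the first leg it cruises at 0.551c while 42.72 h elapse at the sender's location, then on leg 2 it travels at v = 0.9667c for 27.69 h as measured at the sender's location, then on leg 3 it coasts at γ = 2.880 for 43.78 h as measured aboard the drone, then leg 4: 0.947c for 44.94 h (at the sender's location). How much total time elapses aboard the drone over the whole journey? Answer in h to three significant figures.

τ = 101 h

Leg 1: γ = 1/√(1 − 0.551²) = 1/√0.6964 = 1.198; τ_1 = 42.72/1.198 = 35.65 h.
Leg 2: γ = 1/√(1 − 0.9667²) = 1/√0.06549 = 3.908; τ_2 = 27.69/3.908 = 7.086 h.
Leg 3: 43.78 h is already measured aboard the drone.
Leg 4: γ = 1/√(1 − 0.947²) = 1/√0.1032 = 3.113; τ_4 = 44.94/3.113 = 14.44 h.
Total: 35.65 + 7.086 + 43.78 + 14.44 h.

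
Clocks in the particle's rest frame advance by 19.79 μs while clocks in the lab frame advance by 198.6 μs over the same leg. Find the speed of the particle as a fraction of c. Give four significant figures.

v = 0.9950c

The proper time is measured in the particle's rest frame (both events occur at the particle's location); Δt is measured in the lab frame. γ = Δt/τ = 198.6/19.79 = 10.04.
β = √(1 − 1/γ²) = √(1 − 0.009930) = √0.9901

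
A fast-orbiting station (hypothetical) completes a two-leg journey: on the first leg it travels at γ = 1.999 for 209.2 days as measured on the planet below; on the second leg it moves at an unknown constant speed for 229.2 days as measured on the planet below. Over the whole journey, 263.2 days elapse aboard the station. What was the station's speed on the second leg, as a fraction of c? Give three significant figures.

β = 0.722

Leg 1: γ = 1.999; τ_1 = 209.2/1.999 = 104.7 days.
Leg 2: speed unknown; τ_2 = 229.2/γ_2.
Total proper time: 104.7 + τ_2 = 263.2, so τ_2 = 263.2 − 104.7 = 158.5 days.
γ_2 = 229.2/158.5 = 1.446; β = √(1 − 1/γ²) = √0.5215.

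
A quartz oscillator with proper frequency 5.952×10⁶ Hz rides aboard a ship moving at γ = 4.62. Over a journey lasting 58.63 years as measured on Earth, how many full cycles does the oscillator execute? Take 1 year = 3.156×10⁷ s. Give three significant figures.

γ = 4.62
The oscillator's own cycle count is N = f × τ where τ is the proper time on the ship. τ = Δt/γ = 58.63/4.620 = 12.69 years = 4.005×10⁸ s.
N = 5.952×10⁶ × 4.005×10⁸ = 2.384×10¹⁵.

N = 2.38×10¹⁵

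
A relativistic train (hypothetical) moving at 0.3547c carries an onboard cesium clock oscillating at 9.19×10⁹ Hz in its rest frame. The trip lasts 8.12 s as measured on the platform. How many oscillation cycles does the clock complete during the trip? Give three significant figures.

γ = 1/√(1 − 0.3547²) = 1/√0.8742 = 1.070
The oscillator's own cycle count is N = f × τ where τ is the proper time on the train. τ = Δt/γ = 8.12/1.070 = 7.592 s = 7.592×10⁰ s.
N = 9.19×10⁹ × 7.592×10⁰ = 6.977×10¹⁰.

N = 6.98×10¹⁰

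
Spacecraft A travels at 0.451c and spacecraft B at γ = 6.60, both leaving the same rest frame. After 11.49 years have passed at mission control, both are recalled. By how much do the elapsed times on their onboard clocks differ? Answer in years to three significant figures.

|τ_A − τ_B| = 8.51 years

A: γ = 1/√(1 − 0.451²) = 1/√0.7966 = 1.120; τ_A = 11.49/1.120 = 10.26 years.
B: γ = 6.60; τ_B = 11.49/6.600 = 1.741 years.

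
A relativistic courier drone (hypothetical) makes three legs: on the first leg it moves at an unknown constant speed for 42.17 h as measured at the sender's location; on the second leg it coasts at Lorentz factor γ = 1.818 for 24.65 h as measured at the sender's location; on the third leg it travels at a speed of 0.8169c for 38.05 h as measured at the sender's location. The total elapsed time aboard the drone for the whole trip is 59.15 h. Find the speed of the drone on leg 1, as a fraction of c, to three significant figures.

Leg 1: speed unknown; τ_1 = 42.17/γ_1.
Leg 2: γ = 1.818; τ_2 = 24.65/1.818 = 13.56 h.
Leg 3: γ = 1/√(1 − 0.8169²) = 1/√0.3327 = 1.734; τ_3 = 38.05/1.734 = 21.95 h.
Total proper time: τ_1 + 13.56 + 21.95 = 59.15, so τ_1 = 59.15 − 35.51 = 23.64 h.
γ_1 = 42.17/23.64 = 1.783; β = √(1 − 1/γ²) = √0.6856.

β = 0.828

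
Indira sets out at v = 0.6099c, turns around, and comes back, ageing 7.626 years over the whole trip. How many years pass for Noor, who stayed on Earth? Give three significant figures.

Δt = 9.62 years

γ = 1/√(1 − 0.6099²) = 1/√0.6280 = 1.262
Earth-frame duration is the dilated interval: Δt = γτ = 1.262 × 7.626 years.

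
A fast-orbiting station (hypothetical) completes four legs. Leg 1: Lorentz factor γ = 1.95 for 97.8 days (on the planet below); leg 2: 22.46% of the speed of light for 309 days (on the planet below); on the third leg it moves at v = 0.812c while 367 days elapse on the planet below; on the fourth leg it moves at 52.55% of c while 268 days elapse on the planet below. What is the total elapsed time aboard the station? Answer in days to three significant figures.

Leg 1: γ = 1.95; τ_1 = 97.8/1.950 = 50.15 days.
Leg 2: β = 0.2246; γ = 1/√(1 − 0.2246²) = 1/√0.9496 = 1.026; τ_2 = 309/1.026 = 301.1 days.
Leg 3: γ = 1/√(1 − 0.812²) = 1/√0.3407 = 1.713; τ_3 = 367/1.713 = 214.2 days.
Leg 4: β = 0.5255; γ = 1/√(1 − 0.5255²) = 1/√0.7238 = 1.175; τ_4 = 268/1.175 = 228.0 days.
Total: 50.15 + 301.1 + 214.2 + 228.0 days.

τ = 793 days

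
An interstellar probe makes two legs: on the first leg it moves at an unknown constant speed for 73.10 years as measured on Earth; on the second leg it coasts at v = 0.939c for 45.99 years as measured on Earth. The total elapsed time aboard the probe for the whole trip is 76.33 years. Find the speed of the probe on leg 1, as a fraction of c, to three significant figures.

Leg 1: speed unknown; τ_1 = 73.10/γ_1.
Leg 2: γ = 1/√(1 − 0.939²) = 1/√0.1183 = 2.908; τ_2 = 45.99/2.908 = 15.82 years.
Total proper time: τ_1 + 15.82 = 76.33, so τ_1 = 76.33 − 15.82 = 60.51 years.
γ_1 = 73.10/60.51 = 1.208; β = √(1 − 1/γ²) = √0.3147.

β = 0.561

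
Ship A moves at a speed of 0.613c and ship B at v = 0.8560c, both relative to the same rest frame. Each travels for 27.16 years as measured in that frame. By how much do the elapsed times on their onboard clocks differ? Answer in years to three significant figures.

A: γ = 1/√(1 − 0.613²) = 1/√0.6242 = 1.266; τ_A = 27.16/1.266 = 21.46 years.
B: γ = 1/√(1 − 0.8560²) = 1/√0.2673 = 1.934; τ_B = 27.16/1.934 = 14.04 years.

|τ_A − τ_B| = 7.42 years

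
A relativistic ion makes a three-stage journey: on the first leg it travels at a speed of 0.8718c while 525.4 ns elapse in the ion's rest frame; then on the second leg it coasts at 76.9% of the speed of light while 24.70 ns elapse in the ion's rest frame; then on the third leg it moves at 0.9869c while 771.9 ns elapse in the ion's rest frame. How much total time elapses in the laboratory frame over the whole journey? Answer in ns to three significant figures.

Leg 1: γ = 1/√(1 − 0.8718²) = 1/√0.2400 = 2.041; Δt_1 = 2.041 × 525.4 = 1073 ns.
Leg 2: β = 0.769; γ = 1/√(1 − 0.769²) = 1/√0.4086 = 1.564; Δt_2 = 1.564 × 24.70 = 38.64 ns.
Leg 3: γ = 1/√(1 − 0.9869²) = 1/√0.02603 = 6.198; Δt_3 = 6.198 × 771.9 = 4785 ns.
Total: 1073 + 38.64 + 4785 ns.

Δt = 5900 ns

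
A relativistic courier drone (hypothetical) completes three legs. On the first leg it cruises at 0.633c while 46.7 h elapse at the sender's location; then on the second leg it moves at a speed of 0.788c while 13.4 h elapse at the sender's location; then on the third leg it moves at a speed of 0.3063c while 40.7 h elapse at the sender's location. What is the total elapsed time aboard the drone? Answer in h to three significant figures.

τ = 83.1 h

Leg 1: γ = 1/√(1 − 0.633²) = 1/√0.5993 = 1.292; τ_1 = 46.7/1.292 = 36.15 h.
Leg 2: γ = 1/√(1 − 0.788²) = 1/√0.3791 = 1.624; τ_2 = 13.4/1.624 = 8.250 h.
Leg 3: γ = 1/√(1 − 0.3063²) = 1/√0.9062 = 1.050; τ_3 = 40.7/1.050 = 38.74 h.
Total: 36.15 + 8.250 + 38.74 h.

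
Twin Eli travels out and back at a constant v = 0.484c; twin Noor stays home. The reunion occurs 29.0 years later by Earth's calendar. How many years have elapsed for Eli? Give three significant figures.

τ = 25.4 years

γ = 1/√(1 − 0.484²) = 1/√0.7657 = 1.143
Eli's clock measures proper time along the trip: τ = Δt/γ = 29.0/1.143 years.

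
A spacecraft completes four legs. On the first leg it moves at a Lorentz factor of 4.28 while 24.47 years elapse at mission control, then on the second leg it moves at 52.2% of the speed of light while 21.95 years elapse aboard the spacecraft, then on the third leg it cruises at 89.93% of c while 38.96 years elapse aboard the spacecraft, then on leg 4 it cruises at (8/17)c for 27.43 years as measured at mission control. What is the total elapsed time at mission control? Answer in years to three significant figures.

Δt = 167 years

Leg 1: 24.47 years is already measured at mission control.
Leg 2: β = 0.522; γ = 1/√(1 − 0.522²) = 1/√0.7275 = 1.172; Δt_2 = 1.172 × 21.95 = 25.73 years.
Leg 3: β = 0.8993; γ = 1/√(1 − 0.8993²) = 1/√0.1913 = 2.287; Δt_3 = 2.287 × 38.96 = 89.09 years.
Leg 4: 27.43 years is already measured at mission control.
Total: 24.47 + 25.73 + 89.09 + 27.43 years.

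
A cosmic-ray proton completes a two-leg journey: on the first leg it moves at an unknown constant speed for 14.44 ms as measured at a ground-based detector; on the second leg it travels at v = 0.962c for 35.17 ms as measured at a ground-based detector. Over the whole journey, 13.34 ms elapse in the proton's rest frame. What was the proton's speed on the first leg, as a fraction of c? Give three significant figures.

Leg 1: speed unknown; τ_1 = 14.44/γ_1.
Leg 2: γ = 1/√(1 − 0.962²) = 1/√0.07456 = 3.662; τ_2 = 35.17/3.662 = 9.603 ms.
Total proper time: τ_1 + 9.603 = 13.34, so τ_1 = 13.34 − 9.603 = 3.737 ms.
γ_1 = 14.44/3.737 = 3.864; β = √(1 − 1/γ²) = √0.9330.

β = 0.966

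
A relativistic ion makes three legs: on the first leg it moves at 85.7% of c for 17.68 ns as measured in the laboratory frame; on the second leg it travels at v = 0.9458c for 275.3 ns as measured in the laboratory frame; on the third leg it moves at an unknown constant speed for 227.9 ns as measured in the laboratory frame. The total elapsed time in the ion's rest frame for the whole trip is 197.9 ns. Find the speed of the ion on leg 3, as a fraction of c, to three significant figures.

Leg 1: β = 0.857; γ = 1/√(1 − 0.857²) = 1/√0.2656 = 1.941; τ_1 = 17.68/1.941 = 9.111 ns.
Leg 2: γ = 1/√(1 − 0.9458²) = 1/√0.1055 = 3.079; τ_2 = 275.3/3.079 = 89.40 ns.
Leg 3: speed unknown; τ_3 = 227.9/γ_3.
Total proper time: 9.111 + 89.40 + τ_3 = 197.9, so τ_3 = 197.9 − 98.51 = 99.39 ns.
γ_3 = 227.9/99.39 = 2.293; β = √(1 − 1/γ²) = √0.8098.

β = 0.900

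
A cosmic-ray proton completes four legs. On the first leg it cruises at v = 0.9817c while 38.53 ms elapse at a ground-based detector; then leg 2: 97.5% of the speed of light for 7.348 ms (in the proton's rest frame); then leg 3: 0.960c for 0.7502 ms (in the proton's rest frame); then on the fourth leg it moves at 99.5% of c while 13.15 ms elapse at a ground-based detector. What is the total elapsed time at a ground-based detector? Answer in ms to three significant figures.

Δt = 87.4 ms

Leg 1: 38.53 ms is already measured at a ground-based detector.
Leg 2: β = 0.975; γ = 1/√(1 − 0.975²) = 1/√0.04938 = 4.500; Δt_2 = 4.500 × 7.348 = 33.07 ms.
Leg 3: γ = 1/√(1 − 0.960²) = 25/7 ≈ 3.571; Δt_3 = 3.571 × 0.7502 = 2.679 ms.
Leg 4: 13.15 ms is already measured at a ground-based detector.
Total: 38.53 + 33.07 + 2.679 + 13.15 ms.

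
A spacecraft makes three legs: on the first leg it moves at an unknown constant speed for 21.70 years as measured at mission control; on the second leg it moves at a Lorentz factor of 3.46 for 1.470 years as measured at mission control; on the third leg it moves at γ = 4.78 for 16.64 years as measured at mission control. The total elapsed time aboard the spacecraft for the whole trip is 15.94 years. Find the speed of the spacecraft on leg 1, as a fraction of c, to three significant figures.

Leg 1: speed unknown; τ_1 = 21.70/γ_1.
Leg 2: γ = 3.46; τ_2 = 1.470/3.460 = 0.4249 years.
Leg 3: γ = 4.78; τ_3 = 16.64/4.780 = 3.481 years.
Total proper time: τ_1 + 0.4249 + 3.481 = 15.94, so τ_1 = 15.94 − 3.906 = 12.03 years.
γ_1 = 21.70/12.03 = 1.803; β = √(1 − 1/γ²) = √0.6925.

β = 0.832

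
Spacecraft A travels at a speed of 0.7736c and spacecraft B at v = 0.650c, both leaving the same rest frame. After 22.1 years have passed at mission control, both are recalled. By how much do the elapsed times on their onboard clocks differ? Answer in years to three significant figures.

|τ_A − τ_B| = 2.79 years

A: γ = 1/√(1 − 0.7736²) = 1/√0.4015 = 1.578; τ_A = 22.1/1.578 = 14.00 years.
B: γ = 1/√(1 − 0.650²) = 1/√0.5775 = 1.316; τ_B = 22.1/1.316 = 16.79 years.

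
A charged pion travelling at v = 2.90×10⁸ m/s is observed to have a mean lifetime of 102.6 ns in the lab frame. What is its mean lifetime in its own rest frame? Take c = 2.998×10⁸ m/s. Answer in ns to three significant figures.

β = 2.90×10⁸/2.998×10⁸ = 0.9673; γ = 1/√(1 − 0.9673²) = 3.943
The lab-frame lifetime is the dilated interval; the proper lifetime is τ₀ = Δt/γ = 102.6/3.943 ns.

τ₀ = 26.0 ns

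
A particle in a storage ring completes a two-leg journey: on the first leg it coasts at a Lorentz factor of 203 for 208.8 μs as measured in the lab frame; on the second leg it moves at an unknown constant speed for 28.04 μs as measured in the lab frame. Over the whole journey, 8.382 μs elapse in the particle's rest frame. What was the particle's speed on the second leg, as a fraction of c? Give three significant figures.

Leg 1: γ = 203; τ_1 = 208.8/203.0 = 1.029 μs.
Leg 2: speed unknown; τ_2 = 28.04/γ_2.
Total proper time: 1.029 + τ_2 = 8.382, so τ_2 = 8.382 − 1.029 = 7.353 μs.
γ_2 = 28.04/7.353 = 3.813; β = √(1 − 1/γ²) = √0.9312.

β = 0.965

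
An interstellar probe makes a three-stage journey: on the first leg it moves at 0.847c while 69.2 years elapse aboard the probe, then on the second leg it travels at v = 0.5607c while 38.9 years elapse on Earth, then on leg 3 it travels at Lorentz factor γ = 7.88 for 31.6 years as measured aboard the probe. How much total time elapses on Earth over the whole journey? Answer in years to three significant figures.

Δt = 418 years

Leg 1: γ = 1/√(1 − 0.847²) = 1/√0.2826 = 1.881; Δt_1 = 1.881 × 69.2 = 130.2 years.
Leg 2: 38.9 years is already measured on Earth.
Leg 3: γ = 7.88; Δt_3 = 7.880 × 31.6 = 249.0 years.
Total: 130.2 + 38.90 + 249.0 years.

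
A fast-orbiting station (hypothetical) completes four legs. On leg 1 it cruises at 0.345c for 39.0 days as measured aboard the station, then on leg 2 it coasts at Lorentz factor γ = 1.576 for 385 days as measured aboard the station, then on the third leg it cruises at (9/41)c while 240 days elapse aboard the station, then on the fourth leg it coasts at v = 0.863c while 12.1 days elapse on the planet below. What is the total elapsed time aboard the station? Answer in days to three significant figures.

Leg 1: 39.0 days is already measured aboard the station.
Leg 2: 385 days is already measured aboard the station.
Leg 3: 240 days is already measured aboard the station.
Leg 4: γ = 1/√(1 − 0.863²) = 1/√0.2552 = 1.979; τ_4 = 12.1/1.979 = 6.113 days.
Total: 39.00 + 385.0 + 240.0 + 6.113 days.

τ = 670 days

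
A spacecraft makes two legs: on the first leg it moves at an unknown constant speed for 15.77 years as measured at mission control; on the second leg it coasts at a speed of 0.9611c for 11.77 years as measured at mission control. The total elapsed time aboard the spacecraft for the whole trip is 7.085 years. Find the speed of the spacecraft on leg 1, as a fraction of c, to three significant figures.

β = 0.970

Leg 1: speed unknown; τ_1 = 15.77/γ_1.
Leg 2: γ = 1/√(1 − 0.9611²) = 1/√0.07629 = 3.621; τ_2 = 11.77/3.621 = 3.251 years.
Total proper time: τ_1 + 3.251 = 7.085, so τ_1 = 7.085 − 3.251 = 3.834 years.
γ_1 = 15.77/3.834 = 4.113; β = √(1 − 1/γ²) = √0.9409.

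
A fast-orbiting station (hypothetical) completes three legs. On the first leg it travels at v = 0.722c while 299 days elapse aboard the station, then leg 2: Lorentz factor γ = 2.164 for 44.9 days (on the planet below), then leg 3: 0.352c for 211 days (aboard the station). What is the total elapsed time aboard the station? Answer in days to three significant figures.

Leg 1: 299 days is already measured aboard the station.
Leg 2: γ = 2.164; τ_2 = 44.9/2.164 = 20.75 days.
Leg 3: 211 days is already measured aboard the station.
Total: 299.0 + 20.75 + 211.0 days.

τ = 531 days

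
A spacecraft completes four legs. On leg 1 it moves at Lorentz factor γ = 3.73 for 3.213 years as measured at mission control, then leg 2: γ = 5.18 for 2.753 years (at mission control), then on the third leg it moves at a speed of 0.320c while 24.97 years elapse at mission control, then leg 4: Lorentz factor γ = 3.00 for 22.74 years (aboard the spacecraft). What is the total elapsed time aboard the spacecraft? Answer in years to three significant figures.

Leg 1: γ = 3.73; τ_1 = 3.213/3.730 = 0.8614 years.
Leg 2: γ = 5.18; τ_2 = 2.753/5.180 = 0.5315 years.
Leg 3: γ = 1/√(1 − 0.320²) = 1/√0.8976 = 1.056; τ_3 = 24.97/1.056 = 23.66 years.
Leg 4: 22.74 years is already measured aboard the spacecraft.
Total: 0.8614 + 0.5315 + 23.66 + 22.74 years.

τ = 47.8 years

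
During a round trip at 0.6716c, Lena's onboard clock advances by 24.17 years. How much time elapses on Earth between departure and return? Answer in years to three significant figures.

Δt = 32.6 years

γ = 1/√(1 − 0.6716²) = 1/√0.5490 = 1.350
Earth-frame duration is the dilated interval: Δt = γτ = 1.350 × 24.17 years.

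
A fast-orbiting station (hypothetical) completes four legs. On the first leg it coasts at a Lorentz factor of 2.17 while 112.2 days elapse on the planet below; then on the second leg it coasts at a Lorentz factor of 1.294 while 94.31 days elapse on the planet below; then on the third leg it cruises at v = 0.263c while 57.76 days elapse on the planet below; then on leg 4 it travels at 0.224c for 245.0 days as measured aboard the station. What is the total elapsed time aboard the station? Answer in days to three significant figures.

τ = 425 days

Leg 1: γ = 2.17; τ_1 = 112.2/2.170 = 51.71 days.
Leg 2: γ = 1.294; τ_2 = 94.31/1.294 = 72.88 days.
Leg 3: γ = 1/√(1 − 0.263²) = 1/√0.9308 = 1.036; τ_3 = 57.76/1.036 = 55.73 days.
Leg 4: 245.0 days is already measured aboard the station.
Total: 51.71 + 72.88 + 55.73 + 245.0 days.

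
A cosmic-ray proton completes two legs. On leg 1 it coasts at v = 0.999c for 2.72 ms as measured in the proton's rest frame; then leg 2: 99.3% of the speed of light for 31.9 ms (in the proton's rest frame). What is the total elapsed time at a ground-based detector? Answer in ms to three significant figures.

Leg 1: γ = 1/√(1 − 0.999²) = 1/√0.001999 = 22.37; Δt_1 = 22.37 × 2.72 = 60.84 ms.
Leg 2: β = 0.993; γ = 1/√(1 − 0.993²) = 1/√0.01395 = 8.466; Δt_2 = 8.466 × 31.9 = 270.1 ms.
Total: 60.84 + 270.1 ms.

Δt = 331 ms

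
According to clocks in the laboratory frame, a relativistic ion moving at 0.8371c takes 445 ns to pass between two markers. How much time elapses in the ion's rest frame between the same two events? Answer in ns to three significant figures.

τ = 243 ns

γ = 1/√(1 − 0.8371²) = 1/√0.2993 = 1.828
The interval measured in the laboratory frame is the dilated one; the clock in the ion's rest frame measures the proper time τ = Δt/γ = 445/1.828 ns.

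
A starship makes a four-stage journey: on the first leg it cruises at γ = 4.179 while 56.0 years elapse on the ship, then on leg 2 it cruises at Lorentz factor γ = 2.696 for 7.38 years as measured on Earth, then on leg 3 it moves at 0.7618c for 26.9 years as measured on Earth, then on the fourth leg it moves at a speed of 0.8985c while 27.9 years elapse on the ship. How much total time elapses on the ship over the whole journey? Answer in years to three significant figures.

Leg 1: 56.0 years is already measured on the ship.
Leg 2: γ = 2.696; τ_2 = 7.38/2.696 = 2.737 years.
Leg 3: γ = 1/√(1 − 0.7618²) = 1/√0.4197 = 1.544; τ_3 = 26.9/1.544 = 17.43 years.
Leg 4: 27.9 years is already measured on the ship.
Total: 56.00 + 2.737 + 17.43 + 27.90 years.

τ = 104 years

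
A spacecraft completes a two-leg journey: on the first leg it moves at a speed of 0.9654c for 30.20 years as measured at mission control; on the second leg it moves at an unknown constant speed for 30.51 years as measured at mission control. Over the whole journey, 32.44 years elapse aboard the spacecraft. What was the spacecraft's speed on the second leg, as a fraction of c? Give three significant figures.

β = 0.593

Leg 1: γ = 1/√(1 − 0.9654²) = 1/√0.06800 = 3.835; τ_1 = 30.20/3.835 = 7.875 years.
Leg 2: speed unknown; τ_2 = 30.51/γ_2.
Total proper time: 7.875 + τ_2 = 32.44, so τ_2 = 32.44 − 7.875 = 24.56 years.
γ_2 = 30.51/24.56 = 1.242; β = √(1 − 1/γ²) = √0.3518.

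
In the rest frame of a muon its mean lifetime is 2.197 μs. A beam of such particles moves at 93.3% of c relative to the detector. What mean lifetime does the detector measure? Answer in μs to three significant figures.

Δt = 6.10 μs

β = 0.933; γ = 1/√(1 − 0.933²) = 1/√0.1295 = 2.779
The rest-frame lifetime is the proper time; the lab measures the dilated interval Δt = γτ₀ = 2.779 × 2.197 μs.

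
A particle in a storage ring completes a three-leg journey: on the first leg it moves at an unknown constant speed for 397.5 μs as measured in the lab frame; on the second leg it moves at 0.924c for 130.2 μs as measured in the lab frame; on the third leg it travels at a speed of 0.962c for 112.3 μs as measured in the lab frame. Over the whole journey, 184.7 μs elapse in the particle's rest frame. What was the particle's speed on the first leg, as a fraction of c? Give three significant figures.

Leg 1: speed unknown; τ_1 = 397.5/γ_1.
Leg 2: γ = 1/√(1 − 0.924²) = 1/√0.1462 = 2.615; τ_2 = 130.2/2.615 = 49.79 μs.
Leg 3: γ = 1/√(1 − 0.962²) = 1/√0.07456 = 3.662; τ_3 = 112.3/3.662 = 30.66 μs.
Total proper time: τ_1 + 49.79 + 30.66 = 184.7, so τ_1 = 184.7 − 80.45 = 104.2 μs.
γ_1 = 397.5/104.2 = 3.813; β = √(1 − 1/γ²) = √0.9312.

β = 0.965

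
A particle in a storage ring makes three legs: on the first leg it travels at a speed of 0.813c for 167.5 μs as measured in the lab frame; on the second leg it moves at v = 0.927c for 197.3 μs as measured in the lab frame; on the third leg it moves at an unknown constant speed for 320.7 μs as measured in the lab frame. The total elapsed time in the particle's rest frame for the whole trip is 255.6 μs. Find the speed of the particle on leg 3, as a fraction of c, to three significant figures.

Leg 1: γ = 1/√(1 − 0.813²) = 1/√0.3390 = 1.717; τ_1 = 167.5/1.717 = 97.53 μs.
Leg 2: γ = 1/√(1 − 0.927²) = 1/√0.1407 = 2.666; τ_2 = 197.3/2.666 = 74.00 μs.
Leg 3: speed unknown; τ_3 = 320.7/γ_3.
Total proper time: 97.53 + 74.00 + τ_3 = 255.6, so τ_3 = 255.6 − 171.5 = 84.07 μs.
γ_3 = 320.7/84.07 = 3.815; β = √(1 − 1/γ²) = √0.9313.

β = 0.965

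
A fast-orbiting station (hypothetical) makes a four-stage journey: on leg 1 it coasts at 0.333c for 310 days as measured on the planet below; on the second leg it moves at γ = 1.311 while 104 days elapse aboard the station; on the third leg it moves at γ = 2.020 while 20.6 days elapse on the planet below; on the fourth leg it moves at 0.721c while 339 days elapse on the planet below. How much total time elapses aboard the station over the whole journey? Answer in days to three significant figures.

Leg 1: γ = 1/√(1 − 0.333²) = 1/√0.8891 = 1.061; τ_1 = 310/1.061 = 292.3 days.
Leg 2: 104 days is already measured aboard the station.
Leg 3: γ = 2.020; τ_3 = 20.6/2.020 = 10.20 days.
Leg 4: γ = 1/√(1 − 0.721²) = 1/√0.4802 = 1.443; τ_4 = 339/1.443 = 234.9 days.
Total: 292.3 + 104.0 + 10.20 + 234.9 days.

τ = 641 days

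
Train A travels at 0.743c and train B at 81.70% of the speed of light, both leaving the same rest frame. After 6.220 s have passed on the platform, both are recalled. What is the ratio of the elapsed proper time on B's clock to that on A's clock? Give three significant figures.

A: γ = 1/√(1 − 0.743²) = 1/√0.4480 = 1.494. B: β = 0.8170; γ = 1/√(1 − 0.8170²) = 1/√0.3325 = 1.734.
τ_A/τ_B = γ_B/γ_A = 1.734/1.494 = 1.161, so τ_B/τ_A = 0.8616.

τ_B/τ_A = 0.862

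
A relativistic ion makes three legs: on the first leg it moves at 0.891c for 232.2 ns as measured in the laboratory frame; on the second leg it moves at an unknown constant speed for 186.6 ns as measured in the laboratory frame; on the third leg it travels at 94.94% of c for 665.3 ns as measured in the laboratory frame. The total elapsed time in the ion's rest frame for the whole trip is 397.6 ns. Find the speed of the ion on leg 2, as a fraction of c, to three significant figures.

Leg 1: γ = 1/√(1 − 0.891²) = 1/√0.2061 = 2.203; τ_1 = 232.2/2.203 = 105.4 ns.
Leg 2: speed unknown; τ_2 = 186.6/γ_2.
Leg 3: β = 0.9494; γ = 1/√(1 − 0.9494²) = 1/√0.09864 = 3.184; τ_3 = 665.3/3.184 = 209.0 ns.
Total proper time: 105.4 + τ_2 + 209.0 = 397.6, so τ_2 = 397.6 − 314.4 = 83.23 ns.
γ_2 = 186.6/83.23 = 2.242; β = √(1 − 1/γ²) = √0.8011.

β = 0.895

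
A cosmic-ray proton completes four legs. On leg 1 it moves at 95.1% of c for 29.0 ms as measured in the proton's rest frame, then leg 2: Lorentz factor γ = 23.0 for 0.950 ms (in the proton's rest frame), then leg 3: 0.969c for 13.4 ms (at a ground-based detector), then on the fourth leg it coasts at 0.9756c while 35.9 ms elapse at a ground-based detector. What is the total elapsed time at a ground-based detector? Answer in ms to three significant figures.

Leg 1: β = 0.951; γ = 1/√(1 − 0.951²) = 1/√0.09560 = 3.234; Δt_1 = 3.234 × 29.0 = 93.79 ms.
Leg 2: γ = 23.0; Δt_2 = 23.00 × 0.950 = 21.85 ms.
Leg 3: 13.4 ms is already measured at a ground-based detector.
Leg 4: 35.9 ms is already measured at a ground-based detector.
Total: 93.79 + 21.85 + 13.40 + 35.90 ms.

Δt = 165 ms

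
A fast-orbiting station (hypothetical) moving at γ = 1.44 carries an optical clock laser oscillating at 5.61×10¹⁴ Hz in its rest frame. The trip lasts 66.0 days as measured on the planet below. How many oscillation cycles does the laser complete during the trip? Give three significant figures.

γ = 1.44
The oscillator's own cycle count is N = f × τ where τ is the proper time aboard the station. τ = Δt/γ = 66.0/1.440 = 45.83 days = 3.960×10⁶ s.
N = 5.61×10¹⁴ × 3.960×10⁶ = 2.222×10²¹.

N = 2.22×10²¹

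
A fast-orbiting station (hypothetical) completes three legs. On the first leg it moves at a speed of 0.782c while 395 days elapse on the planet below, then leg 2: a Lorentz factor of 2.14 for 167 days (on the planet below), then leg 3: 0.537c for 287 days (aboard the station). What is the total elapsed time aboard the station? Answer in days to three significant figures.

Leg 1: γ = 1/√(1 − 0.782²) = 1/√0.3885 = 1.604; τ_1 = 395/1.604 = 246.2 days.
Leg 2: γ = 2.14; τ_2 = 167/2.140 = 78.04 days.
Leg 3: 287 days is already measured aboard the station.
Total: 246.2 + 78.04 + 287.0 days.

τ = 611 days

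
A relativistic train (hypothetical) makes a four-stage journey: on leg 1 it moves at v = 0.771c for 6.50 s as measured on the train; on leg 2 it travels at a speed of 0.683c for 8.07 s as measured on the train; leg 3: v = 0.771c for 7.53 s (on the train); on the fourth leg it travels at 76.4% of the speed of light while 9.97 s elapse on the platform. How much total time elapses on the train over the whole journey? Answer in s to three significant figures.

τ = 28.5 s

Leg 1: 6.50 s is already measured on the train.
Leg 2: 8.07 s is already measured on the train.
Leg 3: 7.53 s is already measured on the train.
Leg 4: β = 0.764; γ = 1/√(1 − 0.764²) = 1/√0.4163 = 1.550; τ_4 = 9.97/1.550 = 6.433 s.
Total: 6.500 + 8.070 + 7.530 + 6.433 s.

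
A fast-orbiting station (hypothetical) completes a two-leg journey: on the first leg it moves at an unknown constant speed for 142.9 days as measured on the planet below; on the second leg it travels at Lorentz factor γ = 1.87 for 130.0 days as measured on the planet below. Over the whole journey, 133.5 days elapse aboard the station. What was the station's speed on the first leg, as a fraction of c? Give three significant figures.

Leg 1: speed unknown; τ_1 = 142.9/γ_1.
Leg 2: γ = 1.87; τ_2 = 130.0/1.870 = 69.52 days.
Total proper time: τ_1 + 69.52 = 133.5, so τ_1 = 133.5 − 69.52 = 63.98 days.
γ_1 = 142.9/63.98 = 2.233; β = √(1 − 1/γ²) = √0.7995.

β = 0.894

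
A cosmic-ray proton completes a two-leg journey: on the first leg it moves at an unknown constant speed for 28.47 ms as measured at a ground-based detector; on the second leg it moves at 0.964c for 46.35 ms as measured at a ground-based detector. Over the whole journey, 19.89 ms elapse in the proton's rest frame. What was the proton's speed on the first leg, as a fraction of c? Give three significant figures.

Leg 1: speed unknown; τ_1 = 28.47/γ_1.
Leg 2: γ = 1/√(1 − 0.964²) = 1/√0.07070 = 3.761; τ_2 = 46.35/3.761 = 12.32 ms.
Total proper time: τ_1 + 12.32 = 19.89, so τ_1 = 19.89 − 12.32 = 7.565 ms.
γ_1 = 28.47/7.565 = 3.763; β = √(1 − 1/γ²) = √0.9294.

β = 0.964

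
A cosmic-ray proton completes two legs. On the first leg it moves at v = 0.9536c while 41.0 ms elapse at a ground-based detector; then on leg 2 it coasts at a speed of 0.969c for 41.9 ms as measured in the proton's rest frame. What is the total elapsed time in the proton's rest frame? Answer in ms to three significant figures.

τ = 54.2 ms

Leg 1: γ = 1/√(1 − 0.9536²) = 1/√0.09065 = 3.321; τ_1 = 41.0/3.321 = 12.34 ms.
Leg 2: 41.9 ms is already measured in the proton's rest frame.
Total: 12.34 + 41.90 ms.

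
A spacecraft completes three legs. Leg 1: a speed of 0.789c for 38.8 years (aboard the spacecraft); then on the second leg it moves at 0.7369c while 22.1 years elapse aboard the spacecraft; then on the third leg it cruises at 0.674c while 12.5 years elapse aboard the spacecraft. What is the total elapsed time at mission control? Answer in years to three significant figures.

Δt = 113 years

Leg 1: γ = 1/√(1 − 0.789²) = 1/√0.3775 = 1.628; Δt_1 = 1.628 × 38.8 = 63.15 years.
Leg 2: γ = 1/√(1 − 0.7369²) = 1/√0.4570 = 1.479; Δt_2 = 1.479 × 22.1 = 32.69 years.
Leg 3: γ = 1/√(1 − 0.674²) = 1/√0.5457 = 1.354; Δt_3 = 1.354 × 12.5 = 16.92 years.
Total: 63.15 + 32.69 + 16.92 years.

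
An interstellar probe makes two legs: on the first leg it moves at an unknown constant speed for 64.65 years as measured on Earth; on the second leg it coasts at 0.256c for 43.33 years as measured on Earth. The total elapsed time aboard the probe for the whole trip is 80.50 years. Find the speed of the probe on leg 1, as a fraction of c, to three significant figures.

Leg 1: speed unknown; τ_1 = 64.65/γ_1.
Leg 2: γ = 1/√(1 − 0.256²) = 1/√0.9345 = 1.034; τ_2 = 43.33/1.034 = 41.89 years.
Total proper time: τ_1 + 41.89 = 80.50, so τ_1 = 80.50 − 41.89 = 38.61 years.
γ_1 = 64.65/38.61 = 1.674; β = √(1 − 1/γ²) = √0.6433.

β = 0.802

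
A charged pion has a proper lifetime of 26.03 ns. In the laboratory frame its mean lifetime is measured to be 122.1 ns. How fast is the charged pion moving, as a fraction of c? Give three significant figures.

v = 0.977c

γ = Δt/τ₀ = 122.1/26.03 = 4.691
β = √(1 − 1/γ²) = √(1 − 0.04545) = √0.9546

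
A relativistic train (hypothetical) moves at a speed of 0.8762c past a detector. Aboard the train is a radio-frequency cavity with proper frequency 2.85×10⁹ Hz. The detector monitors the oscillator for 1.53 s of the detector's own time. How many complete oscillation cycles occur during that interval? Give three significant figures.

γ = 1/√(1 − 0.8762²) = 1/√0.2323 = 2.075
During 1.53 s of lab time, the oscillator's proper time advances by τ = Δt/γ = 1.53/2.075 = 0.7374 s = 7.374×10⁻¹ s.
N = f × τ = 2.85×10⁹ × 7.374×10⁻¹ = 2.102×10⁹.

N = 2.10×10⁹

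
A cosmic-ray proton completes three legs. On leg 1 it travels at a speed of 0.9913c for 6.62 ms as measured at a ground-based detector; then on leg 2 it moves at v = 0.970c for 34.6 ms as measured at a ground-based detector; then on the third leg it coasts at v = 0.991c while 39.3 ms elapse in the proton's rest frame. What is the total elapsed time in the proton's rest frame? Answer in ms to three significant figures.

τ = 48.6 ms

Leg 1: γ = 1/√(1 − 0.9913²) = 1/√0.01732 = 7.598; τ_1 = 6.62/7.598 = 0.8713 ms.
Leg 2: γ = 1/√(1 − 0.970²) = 1/√0.05910 = 4.113; τ_2 = 34.6/4.113 = 8.411 ms.
Leg 3: 39.3 ms is already measured in the proton's rest frame.
Total: 0.8713 + 8.411 + 39.30 ms.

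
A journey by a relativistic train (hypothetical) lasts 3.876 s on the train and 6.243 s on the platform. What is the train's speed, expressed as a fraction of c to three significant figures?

The proper time is measured on the train (both events occur at the train's location); Δt is measured on the platform. γ = Δt/τ = 6.243/3.876 = 1.611.
β = √(1 − 1/γ²) = √(1 − 0.3855) = √0.6145

β = 0.784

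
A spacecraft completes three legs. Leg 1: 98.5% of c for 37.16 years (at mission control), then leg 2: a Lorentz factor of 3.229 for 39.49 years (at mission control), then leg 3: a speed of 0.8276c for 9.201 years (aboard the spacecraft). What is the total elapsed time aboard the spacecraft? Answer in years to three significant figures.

Leg 1: β = 0.985; γ = 1/√(1 − 0.985²) = 1/√0.02977 = 5.795; τ_1 = 37.16/5.795 = 6.412 years.
Leg 2: γ = 3.229; τ_2 = 39.49/3.229 = 12.23 years.
Leg 3: 9.201 years is already measured aboard the spacecraft.
Total: 6.412 + 12.23 + 9.201 years.

τ = 27.8 years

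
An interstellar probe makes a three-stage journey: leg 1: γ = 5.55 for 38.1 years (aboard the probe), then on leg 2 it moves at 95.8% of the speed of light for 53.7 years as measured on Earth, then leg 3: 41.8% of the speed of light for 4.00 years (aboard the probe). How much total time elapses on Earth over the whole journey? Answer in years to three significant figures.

Δt = 270 years

Leg 1: γ = 5.55; Δt_1 = 5.550 × 38.1 = 211.5 years.
Leg 2: 53.7 years is already measured on Earth.
Leg 3: β = 0.418; γ = 1/√(1 − 0.418²) = 1/√0.8253 = 1.101; Δt_3 = 1.101 × 4.00 = 4.403 years.
Total: 211.5 + 53.70 + 4.403 years.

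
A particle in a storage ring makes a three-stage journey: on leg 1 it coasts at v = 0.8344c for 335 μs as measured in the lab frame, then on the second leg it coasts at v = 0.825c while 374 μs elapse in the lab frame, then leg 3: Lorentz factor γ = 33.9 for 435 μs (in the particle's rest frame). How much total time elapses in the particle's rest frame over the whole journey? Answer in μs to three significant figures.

τ = 831 μs

Leg 1: γ = 1/√(1 − 0.8344²) = 1/√0.3038 = 1.814; τ_1 = 335/1.814 = 184.6 μs.
Leg 2: γ = 1/√(1 − 0.825²) = 1/√0.3194 = 1.769; τ_2 = 374/1.769 = 211.4 μs.
Leg 3: 435 μs is already measured in the particle's rest frame.
Total: 184.6 + 211.4 + 435.0 μs.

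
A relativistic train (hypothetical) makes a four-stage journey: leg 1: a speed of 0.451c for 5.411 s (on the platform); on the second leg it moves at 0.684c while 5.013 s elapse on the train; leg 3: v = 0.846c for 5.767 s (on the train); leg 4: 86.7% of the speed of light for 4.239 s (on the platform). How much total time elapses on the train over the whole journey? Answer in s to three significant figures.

τ = 17.7 s

Leg 1: γ = 1/√(1 − 0.451²) = 1/√0.7966 = 1.120; τ_1 = 5.411/1.120 = 4.829 s.
Leg 2: 5.013 s is already measured on the train.
Leg 3: 5.767 s is already measured on the train.
Leg 4: β = 0.867; γ = 1/√(1 − 0.867²) = 1/√0.2483 = 2.007; τ_4 = 4.239/2.007 = 2.112 s.
Total: 4.829 + 5.013 + 5.767 + 2.112 s.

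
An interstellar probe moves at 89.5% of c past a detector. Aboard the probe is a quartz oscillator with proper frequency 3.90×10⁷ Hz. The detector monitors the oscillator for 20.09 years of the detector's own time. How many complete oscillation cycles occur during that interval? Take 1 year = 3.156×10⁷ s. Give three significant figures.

β = 0.895; γ = 1/√(1 − 0.895²) = 1/√0.1990 = 2.242
During 20.09 years of lab time, the oscillator's proper time advances by τ = Δt/γ = 20.09/2.242 = 8.961 years = 2.828×10⁸ s.
N = f × τ = 3.90×10⁷ × 2.828×10⁸ = 1.103×10¹⁶.

N = 1.10×10¹⁶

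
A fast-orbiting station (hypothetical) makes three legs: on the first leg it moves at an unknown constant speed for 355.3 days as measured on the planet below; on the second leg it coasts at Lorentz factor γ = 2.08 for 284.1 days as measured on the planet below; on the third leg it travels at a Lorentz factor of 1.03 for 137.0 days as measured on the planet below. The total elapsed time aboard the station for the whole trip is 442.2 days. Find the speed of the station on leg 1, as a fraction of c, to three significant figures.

β = 0.874

Leg 1: speed unknown; τ_1 = 355.3/γ_1.
Leg 2: γ = 2.08; τ_2 = 284.1/2.080 = 136.6 days.
Leg 3: γ = 1.03; τ_3 = 137.0/1.030 = 133.0 days.
Total proper time: τ_1 + 136.6 + 133.0 = 442.2, so τ_1 = 442.2 − 269.6 = 172.6 days.
γ_1 = 355.3/172.6 = 2.058; β = √(1 − 1/γ²) = √0.7640.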